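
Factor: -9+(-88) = -1*97^1 = -97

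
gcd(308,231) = 77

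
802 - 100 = 702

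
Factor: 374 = 2^1 * 11^1 * 17^1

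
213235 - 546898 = -333663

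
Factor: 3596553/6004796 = 2^(-2) * 3^2 * 7^(-1) * 214457^(-1) * 399617^1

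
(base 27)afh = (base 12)4568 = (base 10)7712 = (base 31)80o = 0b1111000100000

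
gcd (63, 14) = 7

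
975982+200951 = 1176933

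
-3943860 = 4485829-8429689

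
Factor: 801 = 3^2*89^1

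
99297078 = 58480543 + 40816535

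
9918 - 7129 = 2789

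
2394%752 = 138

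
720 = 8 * 90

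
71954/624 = 35977/312≈115.31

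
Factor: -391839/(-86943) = 7^1*47^1*73^(-1) = 329/73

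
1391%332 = 63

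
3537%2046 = 1491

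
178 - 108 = 70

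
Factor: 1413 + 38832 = 3^1 * 5^1 * 2683^1 = 40245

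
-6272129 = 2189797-8461926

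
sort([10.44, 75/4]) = [10.44, 75/4]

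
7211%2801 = 1609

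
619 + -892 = -273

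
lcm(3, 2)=6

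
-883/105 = -8-43/105 ≈ -8.41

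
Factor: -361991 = -1 * 7^1 * 51713^1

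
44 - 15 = 29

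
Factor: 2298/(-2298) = -1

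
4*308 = 1232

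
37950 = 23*1650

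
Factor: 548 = 2^2*137^1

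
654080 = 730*896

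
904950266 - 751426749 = 153523517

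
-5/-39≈0.128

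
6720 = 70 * 96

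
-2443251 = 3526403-5969654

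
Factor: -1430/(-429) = 2^1 * 3^(-1) * 5^1 = 10/3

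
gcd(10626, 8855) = 1771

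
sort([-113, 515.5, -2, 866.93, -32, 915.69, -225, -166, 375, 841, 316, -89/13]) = [-225, -166, -113, -32, -89/13, -2, 316, 375, 515.5, 841, 866.93, 915.69]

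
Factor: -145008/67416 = -1*2^1*3^1*19^1*53^(-1) = -114/53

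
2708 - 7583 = -4875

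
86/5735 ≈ 0.0150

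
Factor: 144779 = 144779^1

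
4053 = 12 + 4041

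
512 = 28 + 484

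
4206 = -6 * (-701)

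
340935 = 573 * 595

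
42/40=1 + 1/20=1.05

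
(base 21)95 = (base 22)8i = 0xc2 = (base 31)68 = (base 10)194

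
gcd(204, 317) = 1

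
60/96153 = 20/32051 ≈ 0.000624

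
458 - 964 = -506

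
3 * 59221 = 177663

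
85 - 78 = 7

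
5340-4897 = 443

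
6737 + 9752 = 16489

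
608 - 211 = 397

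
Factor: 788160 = 2^6 * 3^1 * 5^1 * 821^1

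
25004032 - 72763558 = -47759526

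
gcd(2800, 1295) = 35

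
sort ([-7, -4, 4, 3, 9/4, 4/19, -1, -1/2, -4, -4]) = [-7, -4, -4, -4, -1, -1/2, 4/19, 9/4, 3, 4]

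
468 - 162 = 306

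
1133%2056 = 1133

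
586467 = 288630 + 297837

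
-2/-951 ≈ 0.00210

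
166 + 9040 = 9206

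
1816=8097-6281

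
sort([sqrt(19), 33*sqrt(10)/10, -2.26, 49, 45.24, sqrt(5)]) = [-2.26, sqrt(5), sqrt(19), 33*sqrt(10)/10, 45.24, 49]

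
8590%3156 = 2278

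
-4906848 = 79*(-62112)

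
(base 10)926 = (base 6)4142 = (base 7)2462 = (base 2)1110011110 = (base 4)32132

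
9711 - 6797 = 2914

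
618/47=13 + 7/47 ≈ 13.15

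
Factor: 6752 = 2^5*211^1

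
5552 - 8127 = -2575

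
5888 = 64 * 92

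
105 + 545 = 650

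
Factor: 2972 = 2^2 * 743^1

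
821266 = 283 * 2902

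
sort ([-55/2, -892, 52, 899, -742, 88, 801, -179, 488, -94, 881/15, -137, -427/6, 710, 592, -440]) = [-892, -742, -440, -179, -137, -94, -427/6, -55/2, 52, 881/15, 88, 488, 592, 710, 801, 899]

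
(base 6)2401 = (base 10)577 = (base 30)j7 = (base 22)145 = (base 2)1001000001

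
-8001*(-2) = 16002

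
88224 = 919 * 96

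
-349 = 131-480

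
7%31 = 7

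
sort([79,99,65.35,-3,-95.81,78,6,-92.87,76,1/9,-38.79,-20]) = [-95.81,-92.87,-38.79,-20,-3,1/9,6,65.35,76,78,79,99]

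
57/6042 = 1/106 ≈ 0.00943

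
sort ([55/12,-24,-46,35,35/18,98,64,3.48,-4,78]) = [-46,-24,-4,35/18,3.48,55/12,35,64,78,98]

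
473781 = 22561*21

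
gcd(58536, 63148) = 4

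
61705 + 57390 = 119095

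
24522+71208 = 95730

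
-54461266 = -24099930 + -30361336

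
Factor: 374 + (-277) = 97^1 = 97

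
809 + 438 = 1247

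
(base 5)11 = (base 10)6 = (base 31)6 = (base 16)6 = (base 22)6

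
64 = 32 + 32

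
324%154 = 16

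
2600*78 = 202800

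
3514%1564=386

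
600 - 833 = -233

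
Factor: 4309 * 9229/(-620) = -1 * 2^(-2) * 5^(-1) * 11^1 * 139^1 * 839^1 = -1282831/20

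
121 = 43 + 78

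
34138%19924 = 14214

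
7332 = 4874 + 2458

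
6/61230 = 1/10205 ≈ 0.0000980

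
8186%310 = 126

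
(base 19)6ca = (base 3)10022001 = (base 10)2404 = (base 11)1896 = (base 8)4544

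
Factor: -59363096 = -1 * 2^3 * 13^1 * 37^1 * 15427^1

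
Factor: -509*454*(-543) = 2^1*3^1*181^1*227^1*509^1 = 125479698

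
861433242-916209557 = -54776315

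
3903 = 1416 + 2487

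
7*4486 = 31402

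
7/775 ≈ 0.00903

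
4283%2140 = 3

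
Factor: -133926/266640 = -1*2^(-3)*5^(-1)*11^(-1)*13^1*17^1 = -221/440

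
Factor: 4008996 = 2^2 * 3^2 * 193^1 * 577^1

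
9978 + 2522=12500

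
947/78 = 12 + 11/78 ≈ 12.14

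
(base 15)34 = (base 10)49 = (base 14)37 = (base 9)54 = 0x31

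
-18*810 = -14580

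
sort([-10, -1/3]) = [-10, -1/3]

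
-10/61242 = -5/30621 ≈ -0.000163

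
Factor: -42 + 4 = -1*2^1*19^1 = -38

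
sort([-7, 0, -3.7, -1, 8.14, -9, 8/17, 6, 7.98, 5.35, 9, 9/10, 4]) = [-9, -7, -3.7, -1, 0, 8/17, 9/10, 4, 5.35, 6, 7.98, 8.14, 9]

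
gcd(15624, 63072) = 72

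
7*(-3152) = -22064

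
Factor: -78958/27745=-1*2^1*5^(-1)*11^1*31^(-1)*37^1*97^1*179^(-1)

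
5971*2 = 11942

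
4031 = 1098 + 2933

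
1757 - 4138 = -2381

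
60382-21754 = 38628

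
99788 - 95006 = 4782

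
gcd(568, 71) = 71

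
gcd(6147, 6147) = 6147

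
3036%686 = 292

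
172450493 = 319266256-146815763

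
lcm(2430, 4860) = 4860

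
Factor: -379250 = -1*2^1*5^3*37^1*41^1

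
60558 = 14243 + 46315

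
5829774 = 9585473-3755699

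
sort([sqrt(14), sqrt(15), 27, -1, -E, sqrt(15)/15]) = [-E, -1, sqrt(15)/15, sqrt(14), sqrt(15), 27]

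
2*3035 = 6070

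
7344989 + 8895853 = 16240842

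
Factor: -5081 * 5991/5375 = -1 * 3^1 * 5^(-3) * 43^(-1) * 1997^1 * 5081^1 = -30440271/5375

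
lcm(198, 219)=14454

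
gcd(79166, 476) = 2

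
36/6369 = 12/2123 ≈ 0.00565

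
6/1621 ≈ 0.00370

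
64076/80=800 + 19/20=800.95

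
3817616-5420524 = -1602908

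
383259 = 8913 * 43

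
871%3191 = 871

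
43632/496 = 2727/31 ≈ 87.97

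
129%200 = 129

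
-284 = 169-453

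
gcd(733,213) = 1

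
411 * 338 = 138918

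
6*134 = 804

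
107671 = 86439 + 21232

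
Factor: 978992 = 2^4*7^1*8741^1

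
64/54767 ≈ 0.00117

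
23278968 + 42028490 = 65307458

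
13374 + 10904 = 24278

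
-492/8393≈-0.0586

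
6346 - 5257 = 1089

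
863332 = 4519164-3655832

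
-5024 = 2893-7917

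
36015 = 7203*5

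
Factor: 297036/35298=2^1*53^(-1)*223^1=446/53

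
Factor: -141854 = -1*2^1*19^1*3733^1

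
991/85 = 11 + 56/85 ≈ 11.66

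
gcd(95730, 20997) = 3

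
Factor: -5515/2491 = -1 * 5^1 * 47^(-1) * 53^(-1) * 1103^1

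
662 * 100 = 66200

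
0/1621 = 0 = 0.00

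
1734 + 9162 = 10896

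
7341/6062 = 1+1279/6062 ≈ 1.21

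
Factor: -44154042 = -1 * 2^1 * 3^1 * 7359007^1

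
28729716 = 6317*4548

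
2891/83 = 34 + 69/83 ≈ 34.83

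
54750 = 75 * 730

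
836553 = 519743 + 316810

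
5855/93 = 62 + 89/93 ≈ 62.96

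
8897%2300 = 1997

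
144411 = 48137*3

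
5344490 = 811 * 6590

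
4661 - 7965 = -3304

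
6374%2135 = 2104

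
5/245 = 1/49 ≈ 0.0204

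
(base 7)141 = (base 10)78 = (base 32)2e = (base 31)2g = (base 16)4e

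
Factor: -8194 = -1*2^1*17^1*241^1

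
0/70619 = 0 = 0.00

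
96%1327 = 96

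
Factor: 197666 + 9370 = 2^2*3^6*71^1 = 207036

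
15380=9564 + 5816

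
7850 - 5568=2282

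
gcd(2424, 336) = 24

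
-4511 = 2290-6801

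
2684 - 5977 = -3293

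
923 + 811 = 1734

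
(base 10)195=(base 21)96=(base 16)c3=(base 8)303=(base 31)69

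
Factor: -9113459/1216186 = -1 * 2^ (-1) * 97^ (-1) * 271^1 * 6269^ (-1) * 33629^1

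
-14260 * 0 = 0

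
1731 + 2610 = 4341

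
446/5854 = 223/2927 ≈ 0.0762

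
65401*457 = 29888257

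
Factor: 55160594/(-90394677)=-1 * 2^1 * 3^(-3) * 31^1 * 47^(-1) * 71233^(-1) * 889687^1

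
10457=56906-46449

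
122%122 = 0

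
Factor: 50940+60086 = 2^1 * 43^1 * 1291^1 = 111026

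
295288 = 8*36911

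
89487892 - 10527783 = 78960109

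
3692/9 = 410 + 2/9 ≈ 410.22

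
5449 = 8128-2679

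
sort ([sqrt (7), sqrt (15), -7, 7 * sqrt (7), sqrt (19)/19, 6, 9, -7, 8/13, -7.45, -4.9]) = [-7.45, -7, -7, -4.9, sqrt (19)/19, 8/13, sqrt (7), sqrt (15), 6, 9, 7 * sqrt (7)]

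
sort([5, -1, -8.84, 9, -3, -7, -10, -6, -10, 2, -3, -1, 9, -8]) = [-10, -10, -8.84, -8, -7, -6, -3, -3, -1, -1, 2, 5, 9, 9]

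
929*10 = 9290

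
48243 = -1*(-48243)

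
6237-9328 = -3091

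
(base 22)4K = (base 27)40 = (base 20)58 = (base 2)1101100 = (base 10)108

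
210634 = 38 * 5543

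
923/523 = 1 + 400/523 ≈ 1.76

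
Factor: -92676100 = -1*2^2*5^2*11^1*173^1*487^1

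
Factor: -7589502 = -1*2^1*3^2*421639^1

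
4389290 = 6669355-2280065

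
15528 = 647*24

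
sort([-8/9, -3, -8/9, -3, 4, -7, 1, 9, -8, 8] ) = [-8, -7, -3, -3, -8/9, -8/9, 1, 4, 8, 9] 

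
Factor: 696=2^3*3^1*29^1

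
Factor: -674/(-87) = 2^1 * 3^(-1) * 29^(-1) * 337^1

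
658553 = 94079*7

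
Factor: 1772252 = 2^2 * 443063^1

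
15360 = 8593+6767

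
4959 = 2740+2219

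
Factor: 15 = 3^1*5^1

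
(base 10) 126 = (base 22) 5g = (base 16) 7e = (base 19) 6c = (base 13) 99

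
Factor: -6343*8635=-1*5^1*11^1*157^1*6343^1=-54771805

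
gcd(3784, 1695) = 1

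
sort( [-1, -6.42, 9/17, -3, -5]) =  [-6.42, -5, -3, -1, 9/17]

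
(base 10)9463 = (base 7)36406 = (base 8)22367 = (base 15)2c0d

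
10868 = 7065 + 3803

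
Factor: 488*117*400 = 2^7*3^2*5^2*13^1*61^1 = 22838400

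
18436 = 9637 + 8799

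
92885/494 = 188 + 1/38 ≈ 188.03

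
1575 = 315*5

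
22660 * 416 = 9426560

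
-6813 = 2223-9036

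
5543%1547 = 902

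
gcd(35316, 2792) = 4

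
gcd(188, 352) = 4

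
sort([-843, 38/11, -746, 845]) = [-843, -746, 38/11, 845]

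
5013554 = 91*55094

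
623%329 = 294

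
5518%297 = 172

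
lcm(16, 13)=208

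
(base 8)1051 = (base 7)1420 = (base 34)g9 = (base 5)4203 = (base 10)553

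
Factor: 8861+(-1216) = 5^1*11^1*139^1 = 7645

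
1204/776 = 301/194 ≈ 1.55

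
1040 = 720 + 320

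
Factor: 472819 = 67^1 * 7057^1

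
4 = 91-87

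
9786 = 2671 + 7115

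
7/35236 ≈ 0.000199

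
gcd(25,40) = 5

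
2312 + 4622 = 6934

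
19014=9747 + 9267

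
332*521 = 172972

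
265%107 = 51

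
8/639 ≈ 0.0125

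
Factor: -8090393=-1*8090393^1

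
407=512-105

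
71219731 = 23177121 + 48042610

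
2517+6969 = 9486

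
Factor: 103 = 103^1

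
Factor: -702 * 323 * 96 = -1 * 2^6 * 3^4 * 13^1 * 17^1 * 19^1 = -21767616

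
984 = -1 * (-984)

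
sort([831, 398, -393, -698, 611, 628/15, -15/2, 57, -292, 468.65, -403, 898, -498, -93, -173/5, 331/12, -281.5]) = [-698, -498, -403, -393, -292, -281.5, -93, -173/5, -15/2, 331/12, 628/15, 57, 398, 468.65, 611, 831, 898]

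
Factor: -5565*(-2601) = 3^3*5^1*7^1*17^2*53^1 = 14474565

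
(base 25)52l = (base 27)4aa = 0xc7c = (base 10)3196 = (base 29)3n6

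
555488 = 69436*8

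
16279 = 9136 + 7143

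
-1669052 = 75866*(-22) 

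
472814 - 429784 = 43030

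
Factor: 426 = 2^1 * 3^1 * 71^1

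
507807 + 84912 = 592719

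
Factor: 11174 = 2^1 * 37^1 * 151^1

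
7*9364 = 65548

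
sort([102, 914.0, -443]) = [-443, 102, 914.0]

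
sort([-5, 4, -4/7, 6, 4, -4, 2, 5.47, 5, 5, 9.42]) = [-5, -4, -4/7, 2, 4, 4, 5, 5, 5.47, 6, 9.42]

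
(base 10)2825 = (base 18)8ch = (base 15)c85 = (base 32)2o9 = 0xb09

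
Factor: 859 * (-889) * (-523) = 7^1 * 127^1 * 523^1 * 859^1 = 399389473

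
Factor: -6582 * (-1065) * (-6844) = -1 * 2^3 * 3^2 * 5^1 * 29^1 * 59^1 * 71^1 * 1097^1 = -47975276520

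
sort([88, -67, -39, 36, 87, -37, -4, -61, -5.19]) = [-67, -61, -39, -37, -5.19, -4, 36, 87, 88]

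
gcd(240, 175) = 5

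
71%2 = 1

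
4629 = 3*1543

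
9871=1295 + 8576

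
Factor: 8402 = 2^1 * 4201^1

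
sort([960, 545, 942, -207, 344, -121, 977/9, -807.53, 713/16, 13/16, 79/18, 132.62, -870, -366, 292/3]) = [-870, -807.53, -366, -207, -121, 13/16, 79/18, 713/16, 292/3, 977/9, 132.62, 344, 545, 942, 960]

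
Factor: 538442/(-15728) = -1 * 2^(-3) * 983^(-1) * 269221^1 = -269221/7864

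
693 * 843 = 584199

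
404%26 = 14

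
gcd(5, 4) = 1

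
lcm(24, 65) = 1560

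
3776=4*944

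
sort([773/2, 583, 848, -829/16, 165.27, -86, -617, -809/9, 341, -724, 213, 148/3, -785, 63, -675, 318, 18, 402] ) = [-785, -724, -675, -617, -809/9, -86, -829/16, 18, 148/3, 63, 165.27, 213, 318, 341, 773/2, 402, 583, 848] 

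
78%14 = 8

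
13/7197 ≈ 0.00181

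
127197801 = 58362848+68834953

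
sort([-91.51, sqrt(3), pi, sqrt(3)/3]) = [-91.51, sqrt(3)/3, sqrt(3), pi]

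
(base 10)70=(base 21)37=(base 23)31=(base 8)106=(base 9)77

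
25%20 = 5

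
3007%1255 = 497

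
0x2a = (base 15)2c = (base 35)17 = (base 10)42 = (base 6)110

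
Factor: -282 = -1*2^1*3^1*47^1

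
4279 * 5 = 21395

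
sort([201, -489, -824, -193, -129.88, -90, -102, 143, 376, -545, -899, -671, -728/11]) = [-899, -824, -671, -545, -489, -193, -129.88, -102, -90, -728/11, 143, 201, 376]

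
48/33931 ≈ 0.00141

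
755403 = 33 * 22891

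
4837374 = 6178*783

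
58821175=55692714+3128461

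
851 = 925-74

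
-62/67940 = -31/33970 ≈ -0.000913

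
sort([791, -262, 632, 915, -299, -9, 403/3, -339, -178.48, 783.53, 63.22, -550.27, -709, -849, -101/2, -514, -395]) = [-849, -709, -550.27, -514, -395, -339, -299, -262, -178.48, -101/2, -9, 63.22, 403/3, 632, 783.53, 791, 915]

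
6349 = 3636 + 2713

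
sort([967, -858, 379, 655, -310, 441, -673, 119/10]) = [-858, -673, -310, 119/10, 379, 441, 655, 967]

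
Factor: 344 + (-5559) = -1*5^1*7^1*149^1 = -5215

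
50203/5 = 10040 + 3/5 = 10040.60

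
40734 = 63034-22300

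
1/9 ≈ 0.111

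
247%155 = 92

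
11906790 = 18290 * 651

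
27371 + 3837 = 31208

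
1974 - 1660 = 314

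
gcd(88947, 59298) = 29649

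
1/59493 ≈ 0.0000168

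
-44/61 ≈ -0.721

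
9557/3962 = 2 + 1633/3962 ≈ 2.41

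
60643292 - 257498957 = -196855665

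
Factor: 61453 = 7^1 * 8779^1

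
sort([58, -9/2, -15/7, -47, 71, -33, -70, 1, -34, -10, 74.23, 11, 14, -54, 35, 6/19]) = [-70, -54, -47, -34, -33, -10, -9/2, -15/7, 6/19, 1, 11, 14, 35, 58, 71, 74.23]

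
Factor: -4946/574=-1 * 7^(-1) * 41^(-1) * 2473^1=-2473/287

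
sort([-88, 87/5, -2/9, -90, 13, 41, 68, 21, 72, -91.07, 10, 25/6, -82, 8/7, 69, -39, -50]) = [-91.07, -90, -88, -82, -50, -39, -2/9, 8/7, 25/6, 10, 13, 87/5, 21, 41, 68, 69, 72]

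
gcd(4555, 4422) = 1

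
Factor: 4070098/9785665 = 2^1 * 5^(-1) * 19^(-1) * 101^1 * 20149^1 * 103007^(-1)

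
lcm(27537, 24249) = 1624683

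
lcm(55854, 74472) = 223416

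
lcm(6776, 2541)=20328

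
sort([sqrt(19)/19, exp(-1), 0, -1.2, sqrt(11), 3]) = [-1.2, 0, sqrt(19)/19, exp(-1), 3, sqrt(11)]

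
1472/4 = 368 = 368.00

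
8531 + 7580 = 16111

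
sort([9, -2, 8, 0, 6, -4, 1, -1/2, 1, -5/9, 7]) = [-4, -2, -5/9, -1/2, 0, 1, 1, 6, 7, 8, 9]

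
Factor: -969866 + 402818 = -1 * 2^3 * 3^1 * 23627^1 = -567048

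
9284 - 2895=6389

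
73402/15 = 4893+7/15 ≈ 4893.47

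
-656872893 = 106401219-763274112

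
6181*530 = 3275930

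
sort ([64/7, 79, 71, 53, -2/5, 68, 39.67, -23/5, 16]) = [-23/5, -2/5, 64/7, 16, 39.67, 53, 68, 71, 79]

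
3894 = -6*(-649) 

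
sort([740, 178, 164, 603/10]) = [603/10, 164, 178, 740]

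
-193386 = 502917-696303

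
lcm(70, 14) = 70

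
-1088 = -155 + -933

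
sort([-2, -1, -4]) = [-4, -2, -1]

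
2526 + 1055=3581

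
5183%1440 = 863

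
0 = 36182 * 0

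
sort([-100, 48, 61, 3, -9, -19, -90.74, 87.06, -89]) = [-100, -90.74, -89, -19, -9, 3, 48, 61, 87.06]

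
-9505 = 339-9844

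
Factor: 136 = 2^3 * 17^1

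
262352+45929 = 308281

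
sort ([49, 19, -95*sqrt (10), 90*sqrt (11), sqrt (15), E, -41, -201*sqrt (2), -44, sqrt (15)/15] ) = [-95*sqrt (10), -201*sqrt (2), -44, -41, sqrt (15)/15, E, sqrt (15), 19, 49, 90*sqrt (11)] 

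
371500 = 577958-206458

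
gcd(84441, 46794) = 3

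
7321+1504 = 8825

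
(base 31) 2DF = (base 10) 2340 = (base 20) 5H0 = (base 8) 4444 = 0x924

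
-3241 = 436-3677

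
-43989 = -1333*33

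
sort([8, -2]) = [-2, 8]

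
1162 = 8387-7225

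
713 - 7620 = -6907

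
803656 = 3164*254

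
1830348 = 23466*78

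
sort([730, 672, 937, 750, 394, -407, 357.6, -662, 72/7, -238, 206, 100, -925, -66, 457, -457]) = [-925, -662, -457, -407, -238, -66, 72/7, 100, 206, 357.6, 394, 457, 672, 730, 750, 937]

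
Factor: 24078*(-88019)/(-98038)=3^1*4013^1*49019^(-1)*88019^1=1059660741/49019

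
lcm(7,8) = 56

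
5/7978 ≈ 0.000627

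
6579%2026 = 501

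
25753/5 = 5150 + 3/5 = 5150.60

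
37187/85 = 437 + 42/85 ≈ 437.49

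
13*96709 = 1257217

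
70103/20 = 3505 + 3/20 = 3505.15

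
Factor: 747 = 3^2*83^1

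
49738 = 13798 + 35940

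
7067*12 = 84804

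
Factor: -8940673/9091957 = -1 * 17^(-1) * 89^1 * 113^1 * 127^1 * 76403^(-1) = -1277239/1298851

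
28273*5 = 141365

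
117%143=117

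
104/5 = 20 + 4/5 = 20.80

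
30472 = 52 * 586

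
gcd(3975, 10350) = 75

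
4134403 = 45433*91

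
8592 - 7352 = 1240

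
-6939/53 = -130 - 49/53 ≈ -130.92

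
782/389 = 2 + 4/389 ≈ 2.01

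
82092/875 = 93 + 717/875 ≈ 93.82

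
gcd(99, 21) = 3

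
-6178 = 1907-8085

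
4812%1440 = 492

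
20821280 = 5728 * 3635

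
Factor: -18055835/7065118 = -1*2^(-1)*5^1*7^1*29^1*17789^1*3532559^(-1)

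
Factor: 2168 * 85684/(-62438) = -1 * 2^4 * 31^1 * 271^1 * 691^1 * 31219^(-1) = -92881456/31219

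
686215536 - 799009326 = -112793790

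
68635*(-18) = -1235430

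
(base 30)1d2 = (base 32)18c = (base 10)1292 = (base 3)1202212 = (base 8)2414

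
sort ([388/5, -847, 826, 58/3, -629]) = [-847, -629, 58/3, 388/5, 826]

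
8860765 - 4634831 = 4225934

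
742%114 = 58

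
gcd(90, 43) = 1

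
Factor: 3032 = 2^3 * 379^1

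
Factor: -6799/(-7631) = 523^1*587^(-1) = 523/587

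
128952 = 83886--45066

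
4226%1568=1090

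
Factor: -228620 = -1*2^2*5^1*7^1*23^1*71^1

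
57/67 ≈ 0.851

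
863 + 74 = 937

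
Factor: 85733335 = 5^1*17146667^1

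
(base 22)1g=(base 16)26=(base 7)53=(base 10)38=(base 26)1c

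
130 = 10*13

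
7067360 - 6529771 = 537589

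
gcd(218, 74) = 2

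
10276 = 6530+3746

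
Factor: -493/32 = -1*2^(-5)*17^1*29^1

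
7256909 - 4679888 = 2577021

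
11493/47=244 + 25/47 ≈ 244.53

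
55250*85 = 4696250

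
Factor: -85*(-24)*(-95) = -1*2^3*3^1*5^2*17^1*19^1 = -193800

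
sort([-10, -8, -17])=[-17, -10, -8]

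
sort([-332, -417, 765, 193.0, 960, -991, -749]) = [-991, -749, -417, -332, 193.0, 765, 960]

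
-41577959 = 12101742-53679701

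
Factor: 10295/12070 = 2^(-1) * 17^(-1) * 29^1 = 29/34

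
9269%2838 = 755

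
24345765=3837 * 6345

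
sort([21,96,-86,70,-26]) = [-86,-26,21,70,96]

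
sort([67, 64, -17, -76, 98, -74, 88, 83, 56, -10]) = [-76, -74, -17, -10, 56, 64, 67, 83, 88, 98]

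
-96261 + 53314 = -42947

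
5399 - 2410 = 2989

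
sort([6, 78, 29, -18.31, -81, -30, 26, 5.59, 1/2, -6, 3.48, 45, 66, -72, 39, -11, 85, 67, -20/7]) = [-81, -72, -30, -18.31, -11, -6, -20/7, 1/2, 3.48, 5.59, 6, 26, 29, 39, 45, 66, 67, 78, 85]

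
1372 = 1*1372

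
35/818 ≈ 0.0428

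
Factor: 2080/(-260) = -1 * 2^3 = -8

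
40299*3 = 120897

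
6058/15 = 403+13/15 ≈ 403.87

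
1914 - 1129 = 785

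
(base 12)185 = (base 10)245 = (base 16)f5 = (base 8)365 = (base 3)100002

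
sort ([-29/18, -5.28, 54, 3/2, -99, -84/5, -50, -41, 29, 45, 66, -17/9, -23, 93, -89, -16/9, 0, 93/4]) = [-99, -89, -50, -41, -23, -84/5, -5.28, -17/9, -16/9, -29/18, 0, 3/2, 93/4, 29, 45, 54, 66, 93]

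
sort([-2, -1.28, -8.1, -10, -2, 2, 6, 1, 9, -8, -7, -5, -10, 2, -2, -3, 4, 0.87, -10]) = [-10, -10, -10, -8.1, -8, -7, -5, -3, -2, -2, -2, -1.28, 0.87, 1, 2, 2, 4, 6, 9]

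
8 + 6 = 14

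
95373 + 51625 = 146998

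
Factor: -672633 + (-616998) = -1*3^1*7^2*31^1*283^1 = -1289631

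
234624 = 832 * 282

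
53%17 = 2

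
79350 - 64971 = 14379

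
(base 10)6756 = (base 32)6j4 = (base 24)bhc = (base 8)15144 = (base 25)ak6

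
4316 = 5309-993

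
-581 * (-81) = 47061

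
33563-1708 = 31855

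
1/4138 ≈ 0.000242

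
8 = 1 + 7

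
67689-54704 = 12985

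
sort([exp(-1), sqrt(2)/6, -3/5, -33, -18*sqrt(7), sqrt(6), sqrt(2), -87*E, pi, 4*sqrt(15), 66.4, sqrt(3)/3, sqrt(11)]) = [-87*E, -18*sqrt(7), -33, -3/5, sqrt(2)/6, exp(-1), sqrt(3)/3, sqrt(2), sqrt(6), pi, sqrt(11), 4*sqrt(15), 66.4]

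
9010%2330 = 2020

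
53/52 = 1 + 1/52≈1.02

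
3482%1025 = 407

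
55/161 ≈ 0.342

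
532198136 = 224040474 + 308157662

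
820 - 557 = 263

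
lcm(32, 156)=1248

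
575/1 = 575 = 575.00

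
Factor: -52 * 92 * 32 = -1 * 2^9 * 13^1 * 23^1 = -153088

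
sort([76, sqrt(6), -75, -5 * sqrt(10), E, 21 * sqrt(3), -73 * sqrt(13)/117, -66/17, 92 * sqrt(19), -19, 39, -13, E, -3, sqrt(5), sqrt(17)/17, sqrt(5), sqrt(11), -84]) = [-84, -75, -19, -5 * sqrt(10), -13, -66/17, -3, -73 * sqrt(13)/117, sqrt(17)/17, sqrt(5), sqrt(5), sqrt(6), E, E, sqrt(11), 21 * sqrt(3), 39, 76, 92 * sqrt(19)]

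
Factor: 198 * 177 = 2^1 * 3^3 * 11^1 * 59^1 = 35046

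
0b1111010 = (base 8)172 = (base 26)4i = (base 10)122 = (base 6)322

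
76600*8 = 612800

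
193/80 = 2 + 33/80 ≈ 2.41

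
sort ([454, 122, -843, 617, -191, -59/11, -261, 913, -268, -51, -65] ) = [-843, -268, -261, -191, -65, -51, -59/11, 122, 454, 617, 913] 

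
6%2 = 0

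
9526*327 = 3115002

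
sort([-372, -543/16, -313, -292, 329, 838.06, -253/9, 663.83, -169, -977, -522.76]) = [-977, -522.76, -372, -313, -292, -169, -543/16, -253/9, 329, 663.83, 838.06]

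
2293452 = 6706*342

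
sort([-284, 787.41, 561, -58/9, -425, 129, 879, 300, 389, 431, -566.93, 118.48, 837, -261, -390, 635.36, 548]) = [-566.93, -425, -390, -284, -261, -58/9, 118.48, 129, 300, 389, 431, 548, 561, 635.36, 787.41, 837, 879]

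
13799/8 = 1724 + 7/8 ≈ 1724.88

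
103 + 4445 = 4548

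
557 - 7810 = -7253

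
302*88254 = 26652708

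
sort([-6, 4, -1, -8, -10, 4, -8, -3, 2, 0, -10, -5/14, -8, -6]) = [-10, -10, -8, -8, -8, -6, -6, -3, -1, -5/14, 0, 2, 4, 4]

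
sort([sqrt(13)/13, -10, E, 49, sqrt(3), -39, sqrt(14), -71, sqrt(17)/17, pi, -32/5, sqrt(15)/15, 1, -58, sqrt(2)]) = [-71, -58, -39, -10, -32/5, sqrt(17)/17, sqrt(15)/15, sqrt(13)/13, 1, sqrt(2), sqrt(3), E, pi, sqrt(14), 49]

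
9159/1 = 9159 = 9159.00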